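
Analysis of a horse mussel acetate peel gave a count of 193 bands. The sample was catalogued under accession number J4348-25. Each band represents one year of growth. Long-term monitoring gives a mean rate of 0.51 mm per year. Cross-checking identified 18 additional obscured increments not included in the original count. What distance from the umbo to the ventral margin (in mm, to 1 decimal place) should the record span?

Adjusted count: 193 + 18 = 211 bands.
Predicted length = 0.51 mm/year × 211 years = 107.6 mm.

107.6 mm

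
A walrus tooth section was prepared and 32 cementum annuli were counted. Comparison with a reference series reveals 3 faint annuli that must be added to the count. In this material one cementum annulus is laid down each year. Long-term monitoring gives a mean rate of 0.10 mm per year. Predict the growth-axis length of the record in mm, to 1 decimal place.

3.5 mm

True cementum annulus count = 32 + 3 = 35.
35 years at 0.10 mm/year gives 0.10 × 35 = 3.5 mm.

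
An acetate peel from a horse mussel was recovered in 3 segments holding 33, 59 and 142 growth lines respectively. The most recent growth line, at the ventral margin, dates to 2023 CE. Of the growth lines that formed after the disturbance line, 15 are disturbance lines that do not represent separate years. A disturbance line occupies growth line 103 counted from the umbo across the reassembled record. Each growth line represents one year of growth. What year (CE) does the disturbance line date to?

1907 CE

Total growth lines = 33 + 59 + 142 = 234.
234 − 103 = 131 growth lines lie beyond the disturbance line toward the ventral margin.
Excluding 15 false growth lines: 131 − 15 = 116.
The growth line at the ventral margin is 2023 CE, so the disturbance line dates to 2023 − 116 = 1907 CE.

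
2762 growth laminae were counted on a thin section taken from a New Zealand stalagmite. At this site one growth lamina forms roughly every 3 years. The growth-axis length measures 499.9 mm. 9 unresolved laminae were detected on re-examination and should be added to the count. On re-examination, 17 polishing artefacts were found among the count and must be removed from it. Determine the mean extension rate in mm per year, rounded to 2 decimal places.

0.06 mm per year

Adjusted count: 2762 − 17 + 9 = 2754 growth laminae.
At 3 years per growth lamina, 2754 × 3 = 8262 years.
499.9 mm over 8262 years gives 499.9 / 8262 ≈ 0.06 mm per year.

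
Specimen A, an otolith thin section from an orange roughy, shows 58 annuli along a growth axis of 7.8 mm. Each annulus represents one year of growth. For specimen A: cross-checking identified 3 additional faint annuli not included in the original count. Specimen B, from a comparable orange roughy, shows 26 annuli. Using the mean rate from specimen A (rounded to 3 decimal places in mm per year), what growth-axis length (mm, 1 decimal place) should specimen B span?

Specimen A: true annulus count = 58 + 3 = 61.
A: 7.8 mm over 61 years gives 7.8 / 61 ≈ 0.128 mm/year.
For B, 0.128 mm/year × 26 years = 3.3 mm.

3.3 mm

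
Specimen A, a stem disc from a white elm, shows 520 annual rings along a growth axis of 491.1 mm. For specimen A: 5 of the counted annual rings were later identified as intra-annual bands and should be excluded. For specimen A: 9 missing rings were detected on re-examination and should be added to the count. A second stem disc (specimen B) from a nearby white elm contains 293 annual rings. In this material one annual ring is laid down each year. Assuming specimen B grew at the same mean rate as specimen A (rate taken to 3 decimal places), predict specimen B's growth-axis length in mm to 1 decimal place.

274.5 mm

Specimen A: correcting the raw count gives 520 − 5 + 9 = 524 true annual rings.
A: Mean rate = 491.1 mm / 524 years ≈ 0.937 mm/year.
B's length ≈ 0.937 × 293 = 274.5 mm.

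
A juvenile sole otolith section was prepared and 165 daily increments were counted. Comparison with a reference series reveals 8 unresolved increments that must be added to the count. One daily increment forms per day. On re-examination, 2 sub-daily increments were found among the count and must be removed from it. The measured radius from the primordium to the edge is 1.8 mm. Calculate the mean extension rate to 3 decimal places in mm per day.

0.011 mm per day

Adjusted count: 165 − 2 + 8 = 171 daily increments.
1.8 mm over 171 days gives 1.8 / 171 ≈ 0.011 mm per day.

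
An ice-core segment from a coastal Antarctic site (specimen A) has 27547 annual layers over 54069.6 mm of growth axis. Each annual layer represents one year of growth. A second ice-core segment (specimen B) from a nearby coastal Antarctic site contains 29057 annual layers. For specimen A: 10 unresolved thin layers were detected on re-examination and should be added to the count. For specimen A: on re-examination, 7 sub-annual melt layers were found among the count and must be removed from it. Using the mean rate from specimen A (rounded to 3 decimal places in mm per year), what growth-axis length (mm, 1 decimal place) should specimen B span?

Specimen A: true annual layer count = 27547 − 7 + 10 = 27550.
A: Mean rate = 54069.6 mm / 27550 years ≈ 1.963 mm/year.
Length of B = 1.963 × 29057 = 57038.9 mm.

57038.9 mm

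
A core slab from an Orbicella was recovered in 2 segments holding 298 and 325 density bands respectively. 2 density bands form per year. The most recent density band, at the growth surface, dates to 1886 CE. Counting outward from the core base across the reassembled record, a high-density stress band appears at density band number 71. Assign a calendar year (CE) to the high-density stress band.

Total density bands = 298 + 325 = 623.
623 − 71 = 552 density bands lie beyond the high-density stress band toward the growth surface.
Dividing by 2 density bands per year: 552 / 2 = 276 years.
Counting back 276 years from 1886 CE places the high-density stress band in 1886 − 276 = 1610 CE.

1610 CE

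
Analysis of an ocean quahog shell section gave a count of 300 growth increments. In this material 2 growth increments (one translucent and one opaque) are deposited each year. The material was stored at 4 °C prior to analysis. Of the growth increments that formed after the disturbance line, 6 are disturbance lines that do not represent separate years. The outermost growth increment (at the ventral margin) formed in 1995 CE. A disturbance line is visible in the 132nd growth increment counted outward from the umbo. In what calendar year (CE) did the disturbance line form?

1914 CE

The disturbance line sits at growth increment 132 from the umbo, so 300 − 132 = 168 growth increments formed after it.
Excluding 6 false growth increments: 168 − 6 = 162.
With 2 growth increments per year, 162 / 2 = 81 years.
1995 − 81 = 1914 CE.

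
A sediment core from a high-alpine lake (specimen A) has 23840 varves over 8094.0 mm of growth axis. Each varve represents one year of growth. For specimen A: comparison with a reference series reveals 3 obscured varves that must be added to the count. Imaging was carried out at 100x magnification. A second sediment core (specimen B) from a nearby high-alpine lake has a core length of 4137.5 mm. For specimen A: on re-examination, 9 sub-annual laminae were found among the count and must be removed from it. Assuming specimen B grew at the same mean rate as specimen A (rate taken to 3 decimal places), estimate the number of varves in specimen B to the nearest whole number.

Specimen A: adjusted count: 23840 − 9 + 3 = 23834 varves.
A: 8094.0 mm over 23834 years gives 8094.0 / 23834 ≈ 0.340 mm/yr.
B spans 4137.5 / 0.340 = 12169.12 years ≈ 12169 varves.

12169 varves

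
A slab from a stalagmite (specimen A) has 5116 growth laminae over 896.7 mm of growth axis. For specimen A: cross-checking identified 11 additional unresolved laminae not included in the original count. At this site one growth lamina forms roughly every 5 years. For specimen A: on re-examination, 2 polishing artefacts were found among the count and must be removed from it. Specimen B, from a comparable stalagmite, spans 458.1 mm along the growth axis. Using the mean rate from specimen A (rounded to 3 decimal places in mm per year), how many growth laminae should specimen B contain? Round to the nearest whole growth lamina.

2618 growth laminae

Specimen A: adjusted count: 5116 − 2 + 11 = 5125 growth laminae.
Specimen A: 5125 growth laminae at 5 years each span 5125 × 5 = 25625 years.
A: Mean rate = 896.7 mm / 25625 years ≈ 0.035 mm per year.
B spans 458.1 / 0.035 = 13088.57 years; at 5 years per growth lamina that is 13088.57 / 5 ≈ 2618 growth laminae.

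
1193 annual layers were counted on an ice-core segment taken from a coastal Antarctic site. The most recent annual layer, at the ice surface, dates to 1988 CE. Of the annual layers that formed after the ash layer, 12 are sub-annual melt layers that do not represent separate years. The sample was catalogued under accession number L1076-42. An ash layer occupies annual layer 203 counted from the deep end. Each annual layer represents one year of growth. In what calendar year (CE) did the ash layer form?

1010 CE

The ash layer sits at annual layer 203 from the deep end, so 1193 − 203 = 990 annual layers formed after it.
Excluding 12 false annual layers: 990 − 12 = 978.
The annual layer at the ice surface is 1988 CE, so the ash layer dates to 1988 − 978 = 1010 CE.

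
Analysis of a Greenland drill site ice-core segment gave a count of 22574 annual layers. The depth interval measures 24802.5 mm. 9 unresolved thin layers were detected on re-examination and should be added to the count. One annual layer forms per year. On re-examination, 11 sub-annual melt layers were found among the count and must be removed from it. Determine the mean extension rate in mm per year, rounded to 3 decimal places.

1.099 mm per year

After corrections the count is 22574 − 11 + 9 = 22572 annual layers.
Extension rate ≈ 24802.5 / 22572 = 1.099 mm per year.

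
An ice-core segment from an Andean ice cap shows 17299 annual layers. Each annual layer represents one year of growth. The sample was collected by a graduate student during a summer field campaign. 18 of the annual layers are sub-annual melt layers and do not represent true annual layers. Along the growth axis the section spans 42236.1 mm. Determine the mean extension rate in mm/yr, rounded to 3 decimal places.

After corrections the count is 17299 − 18 = 17281 annual layers.
Mean rate = 42236.1 mm / 17281 years ≈ 2.444 mm/yr.

2.444 mm/yr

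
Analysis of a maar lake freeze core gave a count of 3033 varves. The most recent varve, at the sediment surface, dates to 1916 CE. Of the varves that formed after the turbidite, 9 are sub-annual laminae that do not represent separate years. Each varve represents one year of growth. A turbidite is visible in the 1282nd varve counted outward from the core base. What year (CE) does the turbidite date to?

3033 − 1282 = 1751 varves lie beyond the turbidite toward the sediment surface.
Removing the 9 false varves leaves 1751 − 9 = 1742 true varves beyond the turbidite.
The varve at the sediment surface is 1916 CE, so the turbidite dates to 1916 − 1742 = 174 CE.

174 CE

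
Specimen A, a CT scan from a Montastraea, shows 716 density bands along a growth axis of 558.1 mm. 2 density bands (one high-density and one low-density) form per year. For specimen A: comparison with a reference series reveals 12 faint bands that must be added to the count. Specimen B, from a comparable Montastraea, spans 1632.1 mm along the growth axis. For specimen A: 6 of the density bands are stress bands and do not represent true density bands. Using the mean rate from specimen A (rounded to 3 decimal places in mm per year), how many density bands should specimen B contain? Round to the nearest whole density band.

Specimen A: adjusted count: 716 − 6 + 12 = 722 density bands.
Specimen A: with 2 density bands per year, 722 / 2 = 361 years.
A: Extension rate ≈ 558.1 / 361 = 1.546 mm per year.
B spans 1632.1 / 1.546 = 1055.69 years; at 2 density bands per year that is 1055.69 × 2 ≈ 2111 density bands.

2111 density bands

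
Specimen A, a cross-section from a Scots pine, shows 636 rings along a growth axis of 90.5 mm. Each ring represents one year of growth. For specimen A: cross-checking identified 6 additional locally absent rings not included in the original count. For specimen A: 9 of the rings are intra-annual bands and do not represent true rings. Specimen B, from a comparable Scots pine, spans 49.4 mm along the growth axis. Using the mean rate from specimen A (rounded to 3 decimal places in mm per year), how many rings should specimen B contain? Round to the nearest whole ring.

Specimen A: after corrections the count is 636 − 9 + 6 = 633 rings.
A: Mean rate = 90.5 mm / 633 years ≈ 0.143 mm per year.
Specimen B: 49.4 mm / 0.143 mm per year = 345.45 years ≈ 345 rings.

345 rings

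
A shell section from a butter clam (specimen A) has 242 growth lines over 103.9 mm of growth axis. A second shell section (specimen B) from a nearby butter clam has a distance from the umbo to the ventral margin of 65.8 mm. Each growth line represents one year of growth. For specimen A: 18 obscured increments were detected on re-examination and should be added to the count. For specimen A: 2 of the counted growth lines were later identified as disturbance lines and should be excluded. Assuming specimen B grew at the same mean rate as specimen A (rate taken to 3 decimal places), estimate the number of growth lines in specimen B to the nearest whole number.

163 growth lines

Specimen A: adjusted count: 242 − 2 + 18 = 258 growth lines.
A: 103.9 mm over 258 years gives 103.9 / 258 ≈ 0.403 mm/yr.
B spans 65.8 / 0.403 = 163.28 years ≈ 163 growth lines.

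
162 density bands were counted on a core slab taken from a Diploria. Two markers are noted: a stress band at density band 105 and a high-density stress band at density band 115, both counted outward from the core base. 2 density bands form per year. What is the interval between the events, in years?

5 yr

Separation: 115 − 105 = 10 density bands.
10 density bands at 2 per year is 10 / 2 = 5 years.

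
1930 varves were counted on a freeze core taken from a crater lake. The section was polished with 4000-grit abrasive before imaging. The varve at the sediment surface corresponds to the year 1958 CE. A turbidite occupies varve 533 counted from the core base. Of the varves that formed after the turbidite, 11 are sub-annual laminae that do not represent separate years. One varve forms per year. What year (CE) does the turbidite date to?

572 CE

The turbidite sits at varve 533 from the core base, so 1930 − 533 = 1397 varves formed after it.
Removing the 11 false varves leaves 1397 − 11 = 1386 true varves beyond the turbidite.
The varve at the sediment surface is 1958 CE, so the turbidite dates to 1958 − 1386 = 572 CE.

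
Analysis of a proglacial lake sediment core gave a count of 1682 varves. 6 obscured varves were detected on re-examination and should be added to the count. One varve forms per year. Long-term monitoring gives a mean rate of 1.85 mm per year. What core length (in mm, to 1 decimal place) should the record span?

Correcting the raw count gives 1682 + 6 = 1688 true varves.
1688 years at 1.85 mm/year gives 1.85 × 1688 = 3122.8 mm.

3122.8 mm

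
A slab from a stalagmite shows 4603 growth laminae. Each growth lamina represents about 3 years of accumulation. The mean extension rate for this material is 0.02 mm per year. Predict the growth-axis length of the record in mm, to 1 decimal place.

Multiplying by 3 years per growth lamina: 4603 × 3 = 13809 years.
Predicted length = 0.02 mm/year × 13809 years = 276.2 mm.

276.2 mm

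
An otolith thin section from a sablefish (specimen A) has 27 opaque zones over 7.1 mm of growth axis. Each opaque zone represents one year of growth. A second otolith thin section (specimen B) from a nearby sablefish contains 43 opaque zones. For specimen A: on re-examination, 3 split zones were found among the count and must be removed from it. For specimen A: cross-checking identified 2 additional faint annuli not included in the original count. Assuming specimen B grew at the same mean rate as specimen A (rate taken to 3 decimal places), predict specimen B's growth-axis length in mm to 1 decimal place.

Specimen A: correcting the raw count gives 27 − 3 + 2 = 26 true opaque zones.
A: Mean rate = 7.1 mm / 26 years ≈ 0.273 mm per year.
B's length ≈ 0.273 × 43 = 11.7 mm.

11.7 mm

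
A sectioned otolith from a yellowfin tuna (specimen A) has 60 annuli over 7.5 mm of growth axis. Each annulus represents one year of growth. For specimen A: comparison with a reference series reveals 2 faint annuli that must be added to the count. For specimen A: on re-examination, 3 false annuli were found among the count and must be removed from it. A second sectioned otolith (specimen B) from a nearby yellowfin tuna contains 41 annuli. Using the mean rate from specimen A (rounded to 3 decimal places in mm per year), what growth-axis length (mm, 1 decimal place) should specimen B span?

Specimen A: correcting the raw count gives 60 − 3 + 2 = 59 true annuli.
A: 7.5 mm over 59 years gives 7.5 / 59 ≈ 0.127 mm/year.
B's length ≈ 0.127 × 41 = 5.2 mm.

5.2 mm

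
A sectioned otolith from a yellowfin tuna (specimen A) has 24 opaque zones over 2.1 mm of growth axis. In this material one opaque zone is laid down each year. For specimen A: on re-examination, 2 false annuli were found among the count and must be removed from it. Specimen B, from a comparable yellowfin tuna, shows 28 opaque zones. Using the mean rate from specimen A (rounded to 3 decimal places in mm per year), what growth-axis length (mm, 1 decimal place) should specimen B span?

2.7 mm

Specimen A: true opaque zone count = 24 − 2 = 22.
A: 2.1 mm over 22 years gives 2.1 / 22 ≈ 0.095 mm/year.
For B, 0.095 mm/year × 28 years = 2.7 mm.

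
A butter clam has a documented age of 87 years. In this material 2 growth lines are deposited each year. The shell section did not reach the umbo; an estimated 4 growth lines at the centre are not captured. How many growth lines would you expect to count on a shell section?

87 years at 2 growth lines per year gives 87 × 2 = 174 growth lines.
Subtracting the 4 growth lines not captured gives 174 − 4 = 170 growth lines in the record.

170 growth lines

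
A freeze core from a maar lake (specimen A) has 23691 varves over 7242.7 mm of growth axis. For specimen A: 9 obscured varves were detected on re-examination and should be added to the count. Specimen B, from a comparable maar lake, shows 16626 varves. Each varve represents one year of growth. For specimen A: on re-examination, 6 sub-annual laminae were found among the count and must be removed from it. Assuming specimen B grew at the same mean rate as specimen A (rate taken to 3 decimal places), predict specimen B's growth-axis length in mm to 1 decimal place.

Specimen A: adjusted count: 23691 − 6 + 9 = 23694 varves.
A: Extension rate ≈ 7242.7 / 23694 = 0.306 mm/yr.
For B, 0.306 mm/year × 16626 years = 5087.6 mm.

5087.6 mm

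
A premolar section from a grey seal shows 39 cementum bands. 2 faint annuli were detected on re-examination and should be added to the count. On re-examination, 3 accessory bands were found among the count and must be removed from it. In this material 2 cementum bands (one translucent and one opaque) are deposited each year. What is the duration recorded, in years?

Correcting the raw count gives 39 − 3 + 2 = 38 true cementum bands.
38 cementum bands at 2 per year is 38 / 2 = 19 years.

19 yr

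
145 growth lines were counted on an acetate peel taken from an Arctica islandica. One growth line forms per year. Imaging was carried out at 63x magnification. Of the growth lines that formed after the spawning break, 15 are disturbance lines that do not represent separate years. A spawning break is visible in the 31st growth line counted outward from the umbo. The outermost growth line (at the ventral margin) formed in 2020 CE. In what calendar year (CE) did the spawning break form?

1921 CE

The spawning break sits at growth line 31 from the umbo, so 145 − 31 = 114 growth lines formed after it.
Excluding 15 false growth lines: 114 − 15 = 99.
The growth line at the ventral margin is 2020 CE, so the spawning break dates to 2020 − 99 = 1921 CE.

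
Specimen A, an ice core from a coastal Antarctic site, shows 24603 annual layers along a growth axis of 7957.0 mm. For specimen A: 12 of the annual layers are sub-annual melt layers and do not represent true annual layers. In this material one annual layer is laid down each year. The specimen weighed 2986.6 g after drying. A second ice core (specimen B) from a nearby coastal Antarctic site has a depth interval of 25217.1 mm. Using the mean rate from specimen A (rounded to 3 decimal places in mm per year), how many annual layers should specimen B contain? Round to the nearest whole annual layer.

Specimen A: after corrections the count is 24603 − 12 = 24591 annual layers.
A: Mean rate = 7957.0 mm / 24591 years ≈ 0.324 mm per year.
For B, 25217.1 / 0.324 = 77830.56 years ≈ 77831 annual layers.

77831 annual layers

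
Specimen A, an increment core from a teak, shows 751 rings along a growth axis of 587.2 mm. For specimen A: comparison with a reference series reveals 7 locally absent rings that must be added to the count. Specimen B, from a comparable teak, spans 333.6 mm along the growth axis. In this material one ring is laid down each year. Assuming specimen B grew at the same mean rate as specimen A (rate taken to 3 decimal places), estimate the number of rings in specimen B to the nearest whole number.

Specimen A: true ring count = 751 + 7 = 758.
A: 587.2 mm over 758 years gives 587.2 / 758 ≈ 0.775 mm per year.
B spans 333.6 / 0.775 = 430.45 years ≈ 430 rings.

430 rings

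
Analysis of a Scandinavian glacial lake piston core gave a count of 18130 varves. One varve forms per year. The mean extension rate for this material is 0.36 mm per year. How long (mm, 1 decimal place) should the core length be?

The record spans 18130 years at 0.36 mm per year.
18130 years at 0.36 mm/year gives 0.36 × 18130 = 6526.8 mm.

6526.8 mm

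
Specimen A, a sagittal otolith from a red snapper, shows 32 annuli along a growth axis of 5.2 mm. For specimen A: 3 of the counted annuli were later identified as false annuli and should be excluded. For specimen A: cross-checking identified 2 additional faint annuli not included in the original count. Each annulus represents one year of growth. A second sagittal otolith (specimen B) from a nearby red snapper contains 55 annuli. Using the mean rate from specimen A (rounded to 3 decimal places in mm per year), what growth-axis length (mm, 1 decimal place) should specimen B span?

Specimen A: true annulus count = 32 − 3 + 2 = 31.
A: Mean rate = 5.2 mm / 31 years ≈ 0.168 mm per year.
Length of B = 0.168 × 55 = 9.2 mm.

9.2 mm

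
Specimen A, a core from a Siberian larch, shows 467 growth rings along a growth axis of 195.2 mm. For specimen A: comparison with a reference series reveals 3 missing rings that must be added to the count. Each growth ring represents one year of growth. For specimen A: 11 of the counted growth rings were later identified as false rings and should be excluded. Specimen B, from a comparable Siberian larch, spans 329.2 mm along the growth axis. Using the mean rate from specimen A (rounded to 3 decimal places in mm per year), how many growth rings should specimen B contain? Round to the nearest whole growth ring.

Specimen A: correcting the raw count gives 467 − 11 + 3 = 459 true growth rings.
A: Extension rate ≈ 195.2 / 459 = 0.425 mm per year.
For B, 329.2 / 0.425 = 774.59 years ≈ 775 growth rings.

775 growth rings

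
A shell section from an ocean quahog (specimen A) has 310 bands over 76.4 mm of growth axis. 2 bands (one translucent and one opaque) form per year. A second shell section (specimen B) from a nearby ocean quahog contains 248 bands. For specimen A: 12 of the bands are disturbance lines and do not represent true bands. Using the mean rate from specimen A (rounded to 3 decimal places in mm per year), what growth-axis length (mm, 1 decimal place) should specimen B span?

63.6 mm

Specimen A: correcting the raw count gives 310 − 12 = 298 true bands.
Specimen A: dividing by 2 bands per year: 298 / 2 = 149 years.
A: Mean rate = 76.4 mm / 149 years ≈ 0.513 mm per year.
Specimen B: dividing by 2 bands per year: 248 / 2 = 124 years. Length of B = 0.513 × 124 = 63.6 mm.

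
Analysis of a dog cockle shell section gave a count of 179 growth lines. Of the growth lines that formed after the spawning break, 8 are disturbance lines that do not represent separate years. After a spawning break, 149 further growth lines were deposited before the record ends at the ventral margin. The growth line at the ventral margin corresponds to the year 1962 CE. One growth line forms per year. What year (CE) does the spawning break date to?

There are 149 growth lines younger than the spawning break.
Removing the 8 false growth lines leaves 149 − 8 = 141 true growth lines beyond the spawning break.
The growth line at the ventral margin is 1962 CE, so the spawning break dates to 1962 − 141 = 1821 CE.

1821 CE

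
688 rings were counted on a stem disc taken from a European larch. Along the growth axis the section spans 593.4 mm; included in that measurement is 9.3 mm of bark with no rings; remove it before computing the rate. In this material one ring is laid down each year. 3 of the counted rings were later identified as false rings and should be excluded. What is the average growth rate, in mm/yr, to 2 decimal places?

Adjusted count: 688 − 3 = 685 rings.
Removing the 9.3 mm offcut leaves 593.4 − 9.3 = 584.1 mm.
Mean rate = 584.1 mm / 685 years ≈ 0.85 mm/yr.

0.85 mm/yr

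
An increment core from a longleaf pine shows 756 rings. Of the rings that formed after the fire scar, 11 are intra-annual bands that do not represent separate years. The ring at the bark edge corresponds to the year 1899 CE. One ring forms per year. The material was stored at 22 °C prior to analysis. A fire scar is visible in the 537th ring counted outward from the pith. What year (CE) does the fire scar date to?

The fire scar sits at ring 537 from the pith, so 756 − 537 = 219 rings formed after it.
219 − 11 false = 208 true rings after the fire scar.
Counting back 208 years from 1899 CE places the fire scar in 1899 − 208 = 1691 CE.

1691 CE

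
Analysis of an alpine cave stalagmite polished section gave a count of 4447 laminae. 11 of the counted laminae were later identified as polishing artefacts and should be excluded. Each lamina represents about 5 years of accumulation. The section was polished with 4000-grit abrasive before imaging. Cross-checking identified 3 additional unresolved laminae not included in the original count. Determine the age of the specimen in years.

22195 yr

After corrections the count is 4447 − 11 + 3 = 4439 laminae.
Multiplying by 5 years per lamina: 4439 × 5 = 22195 years.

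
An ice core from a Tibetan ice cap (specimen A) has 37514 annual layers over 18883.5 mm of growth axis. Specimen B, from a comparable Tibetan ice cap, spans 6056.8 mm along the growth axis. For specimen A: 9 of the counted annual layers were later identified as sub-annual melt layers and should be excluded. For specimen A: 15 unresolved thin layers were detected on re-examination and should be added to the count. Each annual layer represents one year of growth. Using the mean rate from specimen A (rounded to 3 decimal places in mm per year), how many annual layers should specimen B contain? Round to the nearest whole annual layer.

Specimen A: adjusted count: 37514 − 9 + 15 = 37520 annual layers.
A: Mean rate = 18883.5 mm / 37520 years ≈ 0.503 mm/yr.
Specimen B: 6056.8 mm / 0.503 mm per year = 12041.35 years ≈ 12041 annual layers.

12041 annual layers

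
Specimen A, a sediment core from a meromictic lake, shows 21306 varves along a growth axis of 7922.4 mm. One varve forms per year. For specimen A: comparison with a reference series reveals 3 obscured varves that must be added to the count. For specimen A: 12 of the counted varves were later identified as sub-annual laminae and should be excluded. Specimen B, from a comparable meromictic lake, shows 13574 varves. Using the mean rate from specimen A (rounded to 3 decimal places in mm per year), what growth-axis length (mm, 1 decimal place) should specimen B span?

5049.5 mm

Specimen A: true varve count = 21306 − 12 + 3 = 21297.
A: Mean rate = 7922.4 mm / 21297 years ≈ 0.372 mm/yr.
B's length ≈ 0.372 × 13574 = 5049.5 mm.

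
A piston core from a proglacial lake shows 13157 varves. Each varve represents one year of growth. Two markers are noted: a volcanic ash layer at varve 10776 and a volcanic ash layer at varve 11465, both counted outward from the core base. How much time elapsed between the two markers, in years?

Separation: 11465 − 10776 = 689 varves.
At one varve per year, 689 years elapsed between them.

689 yr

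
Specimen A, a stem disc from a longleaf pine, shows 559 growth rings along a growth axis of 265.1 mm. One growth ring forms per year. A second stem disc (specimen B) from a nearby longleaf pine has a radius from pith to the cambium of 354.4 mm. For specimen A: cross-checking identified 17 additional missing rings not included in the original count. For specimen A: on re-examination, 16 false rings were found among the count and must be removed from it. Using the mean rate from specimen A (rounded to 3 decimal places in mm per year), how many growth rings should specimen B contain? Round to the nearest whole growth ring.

749 growth rings

Specimen A: correcting the raw count gives 559 − 16 + 17 = 560 true growth rings.
A: Mean rate = 265.1 mm / 560 years ≈ 0.473 mm/yr.
For B, 354.4 / 0.473 = 749.26 years ≈ 749 growth rings.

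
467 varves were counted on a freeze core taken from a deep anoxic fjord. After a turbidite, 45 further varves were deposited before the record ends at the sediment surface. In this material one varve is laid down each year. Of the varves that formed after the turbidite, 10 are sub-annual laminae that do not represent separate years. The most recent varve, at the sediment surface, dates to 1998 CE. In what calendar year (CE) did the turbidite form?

45 varves formed after the turbidite.
45 − 10 false = 35 true varves after the turbidite.
Counting back 35 years from 1998 CE places the turbidite in 1998 − 35 = 1963 CE.

1963 CE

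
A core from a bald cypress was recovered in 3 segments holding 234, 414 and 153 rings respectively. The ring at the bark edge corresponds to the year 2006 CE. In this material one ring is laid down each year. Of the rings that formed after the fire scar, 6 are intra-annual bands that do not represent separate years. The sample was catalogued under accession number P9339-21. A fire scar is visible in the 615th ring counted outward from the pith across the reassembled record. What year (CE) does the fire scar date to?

1826 CE

Total rings = 234 + 414 + 153 = 801.
801 − 615 = 186 rings lie beyond the fire scar toward the bark edge.
Removing the 6 false rings leaves 186 − 6 = 180 true rings beyond the fire scar.
The ring at the bark edge is 2006 CE, so the fire scar dates to 2006 − 180 = 1826 CE.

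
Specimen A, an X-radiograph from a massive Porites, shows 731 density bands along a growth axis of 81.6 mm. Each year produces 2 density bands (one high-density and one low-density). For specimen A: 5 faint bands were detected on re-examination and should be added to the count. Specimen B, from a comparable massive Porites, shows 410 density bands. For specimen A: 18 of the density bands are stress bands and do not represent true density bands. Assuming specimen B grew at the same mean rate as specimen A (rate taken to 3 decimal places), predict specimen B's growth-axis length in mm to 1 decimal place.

46.5 mm

Specimen A: correcting the raw count gives 731 − 18 + 5 = 718 true density bands.
Specimen A: with 2 density bands per year, 718 / 2 = 359 years.
A: Extension rate ≈ 81.6 / 359 = 0.227 mm/year.
Specimen B: with 2 density bands per year, 410 / 2 = 205 years. Length of B = 0.227 × 205 = 46.5 mm.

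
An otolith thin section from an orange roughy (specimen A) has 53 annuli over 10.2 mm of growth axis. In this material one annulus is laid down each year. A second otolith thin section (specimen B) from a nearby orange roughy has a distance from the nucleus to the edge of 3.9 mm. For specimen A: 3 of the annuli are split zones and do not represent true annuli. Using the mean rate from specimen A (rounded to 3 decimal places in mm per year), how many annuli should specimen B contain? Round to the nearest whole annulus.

Specimen A: adjusted count: 53 − 3 = 50 annuli.
A: Mean rate = 10.2 mm / 50 years ≈ 0.204 mm/year.
B spans 3.9 / 0.204 = 19.12 years ≈ 19 annuli.

19 annuli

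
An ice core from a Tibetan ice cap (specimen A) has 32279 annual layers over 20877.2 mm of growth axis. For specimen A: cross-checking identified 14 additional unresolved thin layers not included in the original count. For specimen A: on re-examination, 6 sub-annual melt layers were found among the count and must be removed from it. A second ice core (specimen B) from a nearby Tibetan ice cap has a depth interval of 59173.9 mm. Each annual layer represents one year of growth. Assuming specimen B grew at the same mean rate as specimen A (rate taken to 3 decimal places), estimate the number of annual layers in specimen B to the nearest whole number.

Specimen A: after corrections the count is 32279 − 6 + 14 = 32287 annual layers.
A: Mean rate = 20877.2 mm / 32287 years ≈ 0.647 mm per year.
B spans 59173.9 / 0.647 = 91458.89 years ≈ 91459 annual layers.

91459 annual layers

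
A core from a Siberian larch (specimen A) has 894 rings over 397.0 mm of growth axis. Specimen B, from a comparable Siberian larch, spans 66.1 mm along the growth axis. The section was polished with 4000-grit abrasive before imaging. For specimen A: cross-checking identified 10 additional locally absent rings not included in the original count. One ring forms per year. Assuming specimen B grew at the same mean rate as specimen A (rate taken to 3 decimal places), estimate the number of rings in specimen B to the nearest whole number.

151 rings

Specimen A: after corrections the count is 894 + 10 = 904 rings.
A: 397.0 mm over 904 years gives 397.0 / 904 ≈ 0.439 mm per year.
B spans 66.1 / 0.439 = 150.57 years ≈ 151 rings.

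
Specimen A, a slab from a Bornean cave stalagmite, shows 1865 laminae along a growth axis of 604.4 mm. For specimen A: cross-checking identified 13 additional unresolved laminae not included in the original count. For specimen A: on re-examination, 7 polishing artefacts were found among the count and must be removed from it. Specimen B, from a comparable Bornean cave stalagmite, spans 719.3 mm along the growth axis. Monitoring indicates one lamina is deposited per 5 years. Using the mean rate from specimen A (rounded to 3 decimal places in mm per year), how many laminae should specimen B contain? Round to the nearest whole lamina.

Specimen A: correcting the raw count gives 1865 − 7 + 13 = 1871 true laminae.
Specimen A: multiplying by 5 years per lamina: 1871 × 5 = 9355 years.
A: 604.4 mm over 9355 years gives 604.4 / 9355 ≈ 0.065 mm/yr.
Specimen B: 719.3 mm / 0.065 mm per year = 11066.15 years; at 5 years per lamina that is 11066.15 / 5 ≈ 2213 laminae.

2213 laminae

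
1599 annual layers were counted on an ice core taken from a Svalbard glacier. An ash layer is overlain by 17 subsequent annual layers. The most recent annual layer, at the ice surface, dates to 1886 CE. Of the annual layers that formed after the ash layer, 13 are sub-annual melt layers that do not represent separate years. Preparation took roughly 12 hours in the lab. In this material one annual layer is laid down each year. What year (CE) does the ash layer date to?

17 annual layers post-date the ash layer.
Removing the 13 false annual layers leaves 17 − 13 = 4 true annual layers beyond the ash layer.
Counting back 4 years from 1886 CE places the ash layer in 1886 − 4 = 1882 CE.

1882 CE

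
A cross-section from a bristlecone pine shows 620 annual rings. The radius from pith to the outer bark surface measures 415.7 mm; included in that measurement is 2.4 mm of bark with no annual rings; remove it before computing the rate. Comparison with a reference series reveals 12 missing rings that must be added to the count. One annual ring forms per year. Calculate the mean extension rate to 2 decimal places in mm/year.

True annual ring count = 620 + 12 = 632.
The growth record spans 415.7 − 2.4 = 413.3 mm.
Extension rate ≈ 413.3 / 632 = 0.65 mm/year.

0.65 mm/year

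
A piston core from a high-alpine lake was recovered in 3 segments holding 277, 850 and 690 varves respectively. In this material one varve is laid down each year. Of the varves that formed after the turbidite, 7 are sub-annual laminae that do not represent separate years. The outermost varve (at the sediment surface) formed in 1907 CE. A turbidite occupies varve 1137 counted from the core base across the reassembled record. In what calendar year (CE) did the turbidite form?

1234 CE

Total varves = 277 + 850 + 690 = 1817.
Between varve 1137 and the sediment surface there are 1817 − 1137 = 680 varves.
Excluding 7 false varves: 680 − 7 = 673.
The varve at the sediment surface is 1907 CE, so the turbidite dates to 1907 − 673 = 1234 CE.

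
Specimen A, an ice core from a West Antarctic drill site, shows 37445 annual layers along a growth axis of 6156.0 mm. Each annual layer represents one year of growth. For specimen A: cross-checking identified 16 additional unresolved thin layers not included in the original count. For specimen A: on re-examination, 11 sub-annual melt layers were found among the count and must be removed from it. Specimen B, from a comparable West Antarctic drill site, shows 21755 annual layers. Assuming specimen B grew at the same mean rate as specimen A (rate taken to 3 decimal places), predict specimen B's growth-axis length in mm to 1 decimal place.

3567.8 mm

Specimen A: true annual layer count = 37445 − 11 + 16 = 37450.
A: 6156.0 mm over 37450 years gives 6156.0 / 37450 ≈ 0.164 mm/year.
For B, 0.164 mm/year × 21755 years = 3567.8 mm.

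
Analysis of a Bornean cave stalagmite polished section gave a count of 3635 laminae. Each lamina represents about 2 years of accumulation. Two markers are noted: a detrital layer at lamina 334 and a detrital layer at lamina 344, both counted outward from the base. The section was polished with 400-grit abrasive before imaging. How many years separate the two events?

20 yr

344 − 334 = 10 laminae lie between the two events.
At 2 years per lamina, 10 × 2 = 20 years.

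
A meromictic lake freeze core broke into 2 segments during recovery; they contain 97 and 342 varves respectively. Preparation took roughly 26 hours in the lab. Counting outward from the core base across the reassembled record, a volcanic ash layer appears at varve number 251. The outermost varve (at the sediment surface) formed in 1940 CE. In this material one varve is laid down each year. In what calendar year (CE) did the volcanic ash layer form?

Total varves = 97 + 342 = 439.
The volcanic ash layer sits at varve 251 from the core base, so 439 − 251 = 188 varves formed after it.
1940 − 188 = 1752 CE.

1752 CE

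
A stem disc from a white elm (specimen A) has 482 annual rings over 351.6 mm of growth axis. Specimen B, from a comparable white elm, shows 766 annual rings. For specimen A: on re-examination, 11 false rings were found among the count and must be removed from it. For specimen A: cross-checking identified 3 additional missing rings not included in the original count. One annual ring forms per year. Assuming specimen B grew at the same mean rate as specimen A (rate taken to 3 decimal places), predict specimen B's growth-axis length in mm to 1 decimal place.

568.4 mm

Specimen A: after corrections the count is 482 − 11 + 3 = 474 annual rings.
A: Extension rate ≈ 351.6 / 474 = 0.742 mm/yr.
B's length ≈ 0.742 × 766 = 568.4 mm.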